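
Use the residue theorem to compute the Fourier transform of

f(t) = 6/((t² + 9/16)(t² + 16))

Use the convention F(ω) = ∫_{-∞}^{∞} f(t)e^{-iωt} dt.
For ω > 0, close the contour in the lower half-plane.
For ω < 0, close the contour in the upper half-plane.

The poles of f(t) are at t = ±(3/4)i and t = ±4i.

Let g(z) = f(z)e^{-iωz}; for large |z| the factor e^{-iωz} decays in the lower half-plane when ω > 0 and in the upper half-plane when ω < 0.

Case ω > 0 (lower half-plane, clockwise contour ⇒ F(ω) = -2πi·ΣRes):
  Res_{z = - \frac{3 i}{4}} g(z) = \frac{64 i e^{- \frac{3 \omega}{4}}}{247}
  Res_{z = - 4 i} g(z) = - \frac{12 i e^{- 4 \omega}}{247}
  F(ω) = -2πi·ΣRes = - \frac{24 \pi e^{- 4 \omega}}{247} + \frac{128 \pi e^{- \frac{3 \omega}{4}}}{247}

Case ω < 0 (upper half-plane, counterclockwise contour ⇒ F(ω) = +2πi·ΣRes):
  Res_{z = \frac{3 i}{4}} g(z) = - \frac{64 i e^{\frac{3 \omega}{4}}}{247}
  Res_{z = 4 i} g(z) = \frac{12 i e^{4 \omega}}{247}
  F(ω) = 2πi·ΣRes = \frac{8 \pi \left(16 e^{\frac{3 \omega}{4}} - 3 e^{4 \omega}\right)}{247}

Both cases combine into a single formula in |ω|:

F(ω) = - \frac{24 \pi e^{- 4 \left|{\omega}\right|}}{247} + \frac{128 \pi e^{- \frac{3 \left|{\omega}\right|}{4}}}{247}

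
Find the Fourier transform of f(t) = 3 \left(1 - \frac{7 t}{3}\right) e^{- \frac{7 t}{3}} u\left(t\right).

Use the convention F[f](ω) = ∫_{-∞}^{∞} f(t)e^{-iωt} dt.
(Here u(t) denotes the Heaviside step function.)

F(ω) = \frac{27 i \omega}{- 9 \omega^{2} + 42 i \omega + 49}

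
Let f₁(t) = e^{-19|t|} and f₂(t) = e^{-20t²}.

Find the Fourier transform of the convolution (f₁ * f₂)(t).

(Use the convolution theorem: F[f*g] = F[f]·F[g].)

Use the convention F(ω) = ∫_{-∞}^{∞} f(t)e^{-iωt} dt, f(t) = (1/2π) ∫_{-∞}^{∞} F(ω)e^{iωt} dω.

F[f₁*f₂](ω) = \frac{19 \sqrt{5} \sqrt{\pi} e^{- \frac{\omega^{2}}{80}}}{5 \left(\omega^{2} + 361\right)}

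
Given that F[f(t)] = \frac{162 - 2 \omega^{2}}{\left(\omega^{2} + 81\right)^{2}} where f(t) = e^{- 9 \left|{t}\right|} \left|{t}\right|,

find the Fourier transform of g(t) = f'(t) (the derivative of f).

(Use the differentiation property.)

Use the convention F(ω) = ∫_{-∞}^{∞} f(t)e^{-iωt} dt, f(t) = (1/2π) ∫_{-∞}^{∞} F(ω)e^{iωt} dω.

F[g](ω) = - \frac{2 i \omega \left(\omega^{2} - 81\right)}{\left(\omega^{2} + 81\right)^{2}}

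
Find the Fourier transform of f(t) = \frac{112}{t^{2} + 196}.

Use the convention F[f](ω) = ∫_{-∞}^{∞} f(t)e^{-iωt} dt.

F(ω) = 8 \pi e^{- 14 \left|{\omega}\right|}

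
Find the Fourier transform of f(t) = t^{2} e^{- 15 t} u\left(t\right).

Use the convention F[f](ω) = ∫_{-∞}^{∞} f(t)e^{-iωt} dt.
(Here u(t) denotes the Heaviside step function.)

F(ω) = \frac{2}{\left(i \omega + 15\right)^{3}}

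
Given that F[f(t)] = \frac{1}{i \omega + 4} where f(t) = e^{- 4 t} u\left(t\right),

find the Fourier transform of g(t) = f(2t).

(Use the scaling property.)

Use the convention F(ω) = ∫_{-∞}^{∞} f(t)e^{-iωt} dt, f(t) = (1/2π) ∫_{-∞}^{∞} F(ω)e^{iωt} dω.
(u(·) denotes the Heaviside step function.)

F[g](ω) = \frac{1}{i \omega + 8}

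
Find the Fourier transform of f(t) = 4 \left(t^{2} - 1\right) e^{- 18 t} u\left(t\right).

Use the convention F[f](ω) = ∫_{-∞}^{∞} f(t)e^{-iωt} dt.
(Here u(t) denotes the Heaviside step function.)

F(ω) = \frac{4 \left(2 i \omega - \left(i \omega + 18\right)^{3} + 36\right)}{\left(i \omega + 18\right)^{4}}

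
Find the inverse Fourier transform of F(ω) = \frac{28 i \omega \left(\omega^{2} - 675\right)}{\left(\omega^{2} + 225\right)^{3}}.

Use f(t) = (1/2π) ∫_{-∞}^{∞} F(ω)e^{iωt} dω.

f(t) = 7 t e^{- 15 \left|{t}\right|} \left|{t}\right|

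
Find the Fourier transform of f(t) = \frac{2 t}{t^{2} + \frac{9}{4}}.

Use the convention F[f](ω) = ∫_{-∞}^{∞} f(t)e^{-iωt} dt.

F(ω) = - 2 i \pi e^{- \frac{3 \left|{\omega}\right|}{2}} \operatorname{sign}{\left(\omega \right)}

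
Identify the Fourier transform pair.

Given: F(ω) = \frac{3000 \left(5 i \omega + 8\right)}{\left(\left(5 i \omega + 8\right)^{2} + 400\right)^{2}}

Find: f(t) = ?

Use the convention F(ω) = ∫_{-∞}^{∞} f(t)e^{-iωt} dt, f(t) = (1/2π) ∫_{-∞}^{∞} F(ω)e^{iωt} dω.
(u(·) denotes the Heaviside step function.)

f(t) = 3 t e^{- \frac{8 t}{5}} \sin{\left(4 t \right)} u\left(t\right)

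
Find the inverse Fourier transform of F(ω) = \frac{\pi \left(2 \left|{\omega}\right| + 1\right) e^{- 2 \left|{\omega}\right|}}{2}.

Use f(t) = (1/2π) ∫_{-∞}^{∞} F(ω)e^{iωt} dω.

f(t) = \frac{8}{\left(t^{2} + 4\right)^{2}}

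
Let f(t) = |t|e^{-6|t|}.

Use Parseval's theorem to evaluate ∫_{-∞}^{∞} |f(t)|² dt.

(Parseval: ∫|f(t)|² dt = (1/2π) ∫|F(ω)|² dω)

∫|f(t)|² dt = \frac{1}{432}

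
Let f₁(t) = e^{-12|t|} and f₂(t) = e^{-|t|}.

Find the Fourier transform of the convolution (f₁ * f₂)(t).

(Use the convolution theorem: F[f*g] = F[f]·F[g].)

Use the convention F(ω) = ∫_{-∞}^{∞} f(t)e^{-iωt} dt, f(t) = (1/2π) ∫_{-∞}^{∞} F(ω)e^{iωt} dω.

F[f₁*f₂](ω) = \frac{48}{\left(\omega^{2} + 1\right) \left(\omega^{2} + 144\right)}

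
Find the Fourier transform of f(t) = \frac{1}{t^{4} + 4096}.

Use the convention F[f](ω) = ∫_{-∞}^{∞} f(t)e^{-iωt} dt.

F(ω) = \frac{\pi e^{- 4 \sqrt{2} \left|{\omega}\right|} \sin{\left(4 \sqrt{2} \left|{\omega}\right| + \frac{\pi}{4} \right)}}{512}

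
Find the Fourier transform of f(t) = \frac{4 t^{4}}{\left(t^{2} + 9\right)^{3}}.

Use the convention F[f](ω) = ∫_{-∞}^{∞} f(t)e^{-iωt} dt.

F(ω) = \frac{\pi \left(3 \omega^{2} - 5 \left|{\omega}\right| + 1\right) e^{- 3 \left|{\omega}\right|}}{2}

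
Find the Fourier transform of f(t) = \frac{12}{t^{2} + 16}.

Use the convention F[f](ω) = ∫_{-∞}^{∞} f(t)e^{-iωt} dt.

F(ω) = 3 \pi e^{- 4 \left|{\omega}\right|}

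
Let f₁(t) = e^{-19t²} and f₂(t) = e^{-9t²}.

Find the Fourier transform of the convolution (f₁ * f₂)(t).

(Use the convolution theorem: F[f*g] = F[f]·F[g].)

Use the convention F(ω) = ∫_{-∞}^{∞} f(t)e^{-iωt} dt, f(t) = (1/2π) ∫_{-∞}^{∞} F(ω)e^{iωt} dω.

F[f₁*f₂](ω) = \frac{\sqrt{19} \pi e^{- \frac{7 \omega^{2}}{171}}}{57}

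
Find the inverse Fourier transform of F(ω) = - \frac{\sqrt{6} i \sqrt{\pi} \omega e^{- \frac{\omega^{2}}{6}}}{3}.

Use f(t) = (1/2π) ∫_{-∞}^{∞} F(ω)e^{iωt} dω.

f(t) = 3 t e^{- \frac{3 t^{2}}{2}}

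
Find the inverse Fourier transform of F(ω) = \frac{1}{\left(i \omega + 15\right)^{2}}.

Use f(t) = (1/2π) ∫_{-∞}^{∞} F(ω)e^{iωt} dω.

f(t) = t e^{- 15 t} u\left(t\right)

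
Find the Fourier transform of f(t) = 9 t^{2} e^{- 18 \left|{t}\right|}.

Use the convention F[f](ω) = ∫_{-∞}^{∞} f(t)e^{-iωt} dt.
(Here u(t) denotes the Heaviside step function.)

F(ω) = \frac{1944 \left(108 - \omega^{2}\right)}{\left(\omega^{2} + 324\right)^{3}}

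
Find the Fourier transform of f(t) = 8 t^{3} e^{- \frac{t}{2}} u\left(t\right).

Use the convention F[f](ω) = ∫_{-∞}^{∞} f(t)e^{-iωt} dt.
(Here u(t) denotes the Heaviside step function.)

F(ω) = \frac{768}{\left(2 i \omega + 1\right)^{4}}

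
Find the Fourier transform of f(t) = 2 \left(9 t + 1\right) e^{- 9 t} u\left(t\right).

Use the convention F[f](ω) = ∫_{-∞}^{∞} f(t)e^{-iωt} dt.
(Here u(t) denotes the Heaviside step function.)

F(ω) = \frac{2 \left(- i \omega - 18\right)}{\omega^{2} - 18 i \omega - 81}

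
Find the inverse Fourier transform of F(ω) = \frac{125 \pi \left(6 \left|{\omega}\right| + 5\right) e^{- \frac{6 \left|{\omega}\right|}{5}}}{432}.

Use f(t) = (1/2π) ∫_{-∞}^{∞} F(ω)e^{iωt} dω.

f(t) = \frac{5}{\left(t^{2} + \frac{36}{25}\right)^{2}}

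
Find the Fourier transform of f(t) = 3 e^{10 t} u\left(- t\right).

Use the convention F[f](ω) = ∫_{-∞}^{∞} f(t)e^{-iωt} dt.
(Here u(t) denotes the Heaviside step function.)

F(ω) = - \frac{3}{i \omega - 10}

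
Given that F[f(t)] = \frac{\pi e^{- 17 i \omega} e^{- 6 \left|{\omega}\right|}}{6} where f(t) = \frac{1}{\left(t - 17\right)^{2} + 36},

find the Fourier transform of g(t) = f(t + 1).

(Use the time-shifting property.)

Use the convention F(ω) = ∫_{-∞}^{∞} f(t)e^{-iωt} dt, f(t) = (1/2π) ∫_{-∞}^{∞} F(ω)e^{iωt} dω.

F[g](ω) = \frac{\pi e^{- 16 i \omega - 6 \left|{\omega}\right|}}{6}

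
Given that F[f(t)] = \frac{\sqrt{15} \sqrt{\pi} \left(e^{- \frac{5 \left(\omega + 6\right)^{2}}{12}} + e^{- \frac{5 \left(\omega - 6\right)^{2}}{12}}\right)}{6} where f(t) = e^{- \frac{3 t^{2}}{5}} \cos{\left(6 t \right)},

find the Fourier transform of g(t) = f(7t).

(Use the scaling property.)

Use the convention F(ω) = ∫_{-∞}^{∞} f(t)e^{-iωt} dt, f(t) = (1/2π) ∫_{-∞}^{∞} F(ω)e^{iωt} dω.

F[g](ω) = \frac{\sqrt{15} \sqrt{\pi} \left(e^{\frac{10 \omega}{7}} + 1\right) e^{- \frac{5 \omega^{2}}{588} - \frac{5 \omega}{7} - 15}}{42}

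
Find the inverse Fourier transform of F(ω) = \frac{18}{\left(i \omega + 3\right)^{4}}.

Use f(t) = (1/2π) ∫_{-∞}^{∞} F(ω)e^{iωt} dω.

f(t) = 3 t^{3} e^{- 3 t} u\left(t\right)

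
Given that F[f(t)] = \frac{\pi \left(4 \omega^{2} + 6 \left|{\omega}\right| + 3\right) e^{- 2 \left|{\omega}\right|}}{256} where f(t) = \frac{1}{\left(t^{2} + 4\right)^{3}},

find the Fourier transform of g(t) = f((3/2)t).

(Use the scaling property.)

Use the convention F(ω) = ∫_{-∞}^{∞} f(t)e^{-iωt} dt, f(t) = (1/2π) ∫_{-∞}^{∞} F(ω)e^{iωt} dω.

F[g](ω) = \frac{\pi \left(16 \omega^{2} + 36 \left|{\omega}\right| + 27\right) e^{- \frac{4 \left|{\omega}\right|}{3}}}{3456}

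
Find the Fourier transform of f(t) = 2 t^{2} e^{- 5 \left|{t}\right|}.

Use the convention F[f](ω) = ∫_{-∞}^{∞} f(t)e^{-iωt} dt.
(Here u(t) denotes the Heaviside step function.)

F(ω) = \frac{40 \left(25 - 3 \omega^{2}\right)}{\left(\omega^{2} + 25\right)^{3}}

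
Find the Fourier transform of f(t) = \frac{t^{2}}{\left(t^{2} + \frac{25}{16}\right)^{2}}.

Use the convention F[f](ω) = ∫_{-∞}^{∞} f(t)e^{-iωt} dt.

F(ω) = \frac{\pi \left(4 - 5 \left|{\omega}\right|\right) e^{- \frac{5 \left|{\omega}\right|}{4}}}{10}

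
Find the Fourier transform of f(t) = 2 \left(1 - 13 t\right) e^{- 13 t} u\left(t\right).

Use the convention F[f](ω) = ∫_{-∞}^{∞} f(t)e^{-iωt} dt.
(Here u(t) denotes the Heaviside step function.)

F(ω) = \frac{2 i \omega}{- \omega^{2} + 26 i \omega + 169}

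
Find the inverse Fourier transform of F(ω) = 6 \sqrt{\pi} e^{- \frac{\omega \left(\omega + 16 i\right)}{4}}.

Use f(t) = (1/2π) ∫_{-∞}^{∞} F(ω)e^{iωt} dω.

f(t) = 6 e^{- \left(t - 4\right)^{2}}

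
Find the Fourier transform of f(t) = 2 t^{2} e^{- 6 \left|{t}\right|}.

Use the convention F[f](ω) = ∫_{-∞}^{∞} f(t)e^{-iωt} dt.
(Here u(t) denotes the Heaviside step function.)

F(ω) = \frac{144 \left(12 - \omega^{2}\right)}{\left(\omega^{2} + 36\right)^{3}}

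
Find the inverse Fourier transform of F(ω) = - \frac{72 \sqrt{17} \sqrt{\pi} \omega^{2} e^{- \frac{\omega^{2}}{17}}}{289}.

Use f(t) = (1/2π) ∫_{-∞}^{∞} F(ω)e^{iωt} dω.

f(t) = 9 \left(17 t^{2} - 2\right) e^{- \frac{17 t^{2}}{4}}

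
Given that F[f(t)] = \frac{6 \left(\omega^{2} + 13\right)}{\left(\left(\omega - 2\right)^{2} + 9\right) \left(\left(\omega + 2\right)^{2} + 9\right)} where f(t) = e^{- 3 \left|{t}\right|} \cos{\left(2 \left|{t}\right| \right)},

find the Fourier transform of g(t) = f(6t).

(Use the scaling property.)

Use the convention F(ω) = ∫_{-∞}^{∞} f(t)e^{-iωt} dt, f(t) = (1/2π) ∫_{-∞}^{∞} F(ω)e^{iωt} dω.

F[g](ω) = \frac{36 \left(\omega^{2} + 468\right)}{\omega^{4} + 360 \omega^{2} + 219024}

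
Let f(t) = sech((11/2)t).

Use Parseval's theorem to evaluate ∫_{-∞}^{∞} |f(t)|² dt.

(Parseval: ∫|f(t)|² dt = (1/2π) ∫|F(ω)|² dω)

∫|f(t)|² dt = \frac{4}{11}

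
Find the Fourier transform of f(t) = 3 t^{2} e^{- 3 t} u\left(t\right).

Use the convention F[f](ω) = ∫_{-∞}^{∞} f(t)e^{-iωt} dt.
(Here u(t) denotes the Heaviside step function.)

F(ω) = \frac{6}{\left(i \omega + 3\right)^{3}}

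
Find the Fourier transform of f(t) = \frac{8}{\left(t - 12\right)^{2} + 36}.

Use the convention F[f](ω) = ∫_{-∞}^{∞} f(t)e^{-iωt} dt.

F(ω) = \frac{4 \pi e^{- 12 i \omega - 6 \left|{\omega}\right|}}{3}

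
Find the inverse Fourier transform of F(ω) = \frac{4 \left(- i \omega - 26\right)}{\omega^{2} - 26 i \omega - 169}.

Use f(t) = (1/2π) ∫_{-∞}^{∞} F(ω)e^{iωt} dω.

f(t) = 4 \left(13 t + 1\right) e^{- 13 t} u\left(t\right)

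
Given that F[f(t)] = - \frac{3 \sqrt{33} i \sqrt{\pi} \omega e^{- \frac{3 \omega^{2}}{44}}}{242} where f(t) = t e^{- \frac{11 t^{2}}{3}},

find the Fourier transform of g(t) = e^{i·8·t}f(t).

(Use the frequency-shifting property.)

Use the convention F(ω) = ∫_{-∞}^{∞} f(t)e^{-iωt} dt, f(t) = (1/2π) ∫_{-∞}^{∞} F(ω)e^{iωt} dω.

F[g](ω) = \frac{3 \sqrt{33} i \sqrt{\pi} \left(8 - \omega\right) e^{- \frac{3 \left(\omega - 8\right)^{2}}{44}}}{242}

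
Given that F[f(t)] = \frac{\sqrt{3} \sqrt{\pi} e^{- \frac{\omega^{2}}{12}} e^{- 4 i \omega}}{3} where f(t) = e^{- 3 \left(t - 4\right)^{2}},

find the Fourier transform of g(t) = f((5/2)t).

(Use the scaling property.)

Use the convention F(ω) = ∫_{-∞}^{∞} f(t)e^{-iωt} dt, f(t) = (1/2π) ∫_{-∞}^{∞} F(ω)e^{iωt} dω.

F[g](ω) = \frac{2 \sqrt{3} \sqrt{\pi} e^{- \frac{\omega \left(\omega + 120 i\right)}{75}}}{15}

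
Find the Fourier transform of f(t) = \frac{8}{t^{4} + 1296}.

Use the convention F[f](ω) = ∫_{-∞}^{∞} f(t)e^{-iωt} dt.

F(ω) = \frac{\pi e^{- 3 \sqrt{2} \left|{\omega}\right|} \sin{\left(3 \sqrt{2} \left|{\omega}\right| + \frac{\pi}{4} \right)}}{27}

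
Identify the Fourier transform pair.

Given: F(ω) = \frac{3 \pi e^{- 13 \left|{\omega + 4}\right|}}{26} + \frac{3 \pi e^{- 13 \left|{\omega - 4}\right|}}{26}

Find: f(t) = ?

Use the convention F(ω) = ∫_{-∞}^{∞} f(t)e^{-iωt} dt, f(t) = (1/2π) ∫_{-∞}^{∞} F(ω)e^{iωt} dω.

f(t) = \frac{3 \cos{\left(4 t \right)}}{t^{2} + 169}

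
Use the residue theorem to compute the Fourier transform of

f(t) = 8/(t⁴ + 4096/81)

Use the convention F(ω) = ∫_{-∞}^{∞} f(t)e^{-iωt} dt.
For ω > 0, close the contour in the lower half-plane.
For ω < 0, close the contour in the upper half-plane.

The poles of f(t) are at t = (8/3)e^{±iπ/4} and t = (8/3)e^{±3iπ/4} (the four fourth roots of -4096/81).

Let g(z) = f(z)e^{-iωz}; for large |z| the factor e^{-iωz} decays in the lower half-plane when ω > 0 and in the upper half-plane when ω < 0.

Case ω > 0 (lower half-plane, clockwise contour ⇒ F(ω) = -2πi·ΣRes):
  Res_{z = - \frac{4 \sqrt{2}}{3} - \frac{4 \sqrt{2} i}{3}} g(z) = \frac{27 \sqrt{2} i \left(1 - i\right) e^{\frac{4 \sqrt{2} \omega \left(-1 + i\right)}{3}}}{512}
  Res_{z = \frac{4 \sqrt{2}}{3} - \frac{4 \sqrt{2} i}{3}} g(z) = \frac{27 \sqrt{2} i \left(1 + i\right) e^{- \frac{4 \sqrt{2} \omega \left(1 + i\right)}{3}}}{512}
  F(ω) = -2πi·ΣRes = \frac{27 \sqrt{2} \pi \left(1 - i\right) \left(e^{\frac{8 \sqrt{2} i \omega}{3}} + i\right) e^{- \frac{4 \sqrt{2} \omega \left(1 + i\right)}{3}}}{256} = \frac{27 \sqrt{2} \pi \left(\sin{\left(\frac{4 \sqrt{2} \omega}{3} \right)} + \cos{\left(\frac{4 \sqrt{2} \omega}{3} \right)}\right) e^{- \frac{4 \sqrt{2} \omega}{3}}}{128}

Case ω < 0 (upper half-plane, counterclockwise contour ⇒ F(ω) = +2πi·ΣRes):
  Res_{z = \frac{4 \sqrt{2}}{3} + \frac{4 \sqrt{2} i}{3}} g(z) = \frac{27 \sqrt{2} i \left(-1 + i\right) e^{\frac{4 \sqrt{2} \omega \left(1 - i\right)}{3}}}{512}
  Res_{z = - \frac{4 \sqrt{2}}{3} + \frac{4 \sqrt{2} i}{3}} g(z) = \frac{27 \sqrt{2} \left(1 - i\right) e^{\frac{4 \sqrt{2} \omega \left(1 + i\right)}{3}}}{512}
  F(ω) = 2πi·ΣRes = - \frac{27 \sqrt{2} i \pi \left(i \left(1 - i\right) e^{\frac{4 \sqrt{2} \omega \left(1 - i\right)}{3}} - \left(1 - i\right) e^{\frac{4 \sqrt{2} \omega \left(1 + i\right)}{3}}\right)}{256} = \frac{27 \sqrt{2} \pi \left(- \sin{\left(\frac{4 \sqrt{2} \omega}{3} \right)} + \cos{\left(\frac{4 \sqrt{2} \omega}{3} \right)}\right) e^{\frac{4 \sqrt{2} \omega}{3}}}{128}

Both cases combine into a single formula in |ω|:

F(ω) = \frac{27 \sqrt{2} \pi \left(\sin{\left(\frac{4 \sqrt{2} \left|{\omega}\right|}{3} \right)} + \cos{\left(\frac{4 \sqrt{2} \left|{\omega}\right|}{3} \right)}\right) e^{- \frac{4 \sqrt{2} \left|{\omega}\right|}{3}}}{128}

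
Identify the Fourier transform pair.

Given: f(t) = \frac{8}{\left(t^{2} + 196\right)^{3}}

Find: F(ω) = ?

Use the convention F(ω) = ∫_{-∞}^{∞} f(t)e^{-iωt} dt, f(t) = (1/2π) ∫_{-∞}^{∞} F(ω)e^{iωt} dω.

F(ω) = \frac{\pi \left(196 \omega^{2} + 42 \left|{\omega}\right| + 3\right) e^{- 14 \left|{\omega}\right|}}{537824}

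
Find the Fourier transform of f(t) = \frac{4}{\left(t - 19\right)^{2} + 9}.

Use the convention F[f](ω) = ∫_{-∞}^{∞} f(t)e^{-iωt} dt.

F(ω) = \frac{4 \pi e^{- 19 i \omega - 3 \left|{\omega}\right|}}{3}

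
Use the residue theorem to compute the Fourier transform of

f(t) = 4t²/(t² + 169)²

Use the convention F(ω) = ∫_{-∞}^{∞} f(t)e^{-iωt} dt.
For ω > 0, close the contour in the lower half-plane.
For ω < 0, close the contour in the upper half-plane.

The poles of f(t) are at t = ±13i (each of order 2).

Let g(z) = f(z)e^{-iωz}; for large |z| the factor e^{-iωz} decays in the lower half-plane when ω > 0 and in the upper half-plane when ω < 0.

Case ω > 0 (lower half-plane, clockwise contour ⇒ F(ω) = -2πi·ΣRes):
  Res_{z = - 13 i} g(z) = i \left(\frac{1}{13} - \omega\right) e^{- 13 \omega} (pole of order 2)
  F(ω) = -2πi·ΣRes = \frac{2 \pi \left(1 - 13 \omega\right) e^{- 13 \omega}}{13}

Case ω < 0 (upper half-plane, counterclockwise contour ⇒ F(ω) = +2πi·ΣRes):
  Res_{z = 13 i} g(z) = i \left(- \omega - \frac{1}{13}\right) e^{13 \omega} (pole of order 2)
  F(ω) = 2πi·ΣRes = \frac{2 \pi \left(13 \omega + 1\right) e^{13 \omega}}{13}

Both cases combine into a single formula in |ω|:

F(ω) = \frac{2 \pi \left(1 - 13 \left|{\omega}\right|\right) e^{- 13 \left|{\omega}\right|}}{13}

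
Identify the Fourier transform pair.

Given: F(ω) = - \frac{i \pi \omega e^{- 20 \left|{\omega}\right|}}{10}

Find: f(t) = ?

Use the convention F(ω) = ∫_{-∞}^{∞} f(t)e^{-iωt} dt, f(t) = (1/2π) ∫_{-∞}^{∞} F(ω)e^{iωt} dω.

f(t) = \frac{4 t}{\left(t^{2} + 400\right)^{2}}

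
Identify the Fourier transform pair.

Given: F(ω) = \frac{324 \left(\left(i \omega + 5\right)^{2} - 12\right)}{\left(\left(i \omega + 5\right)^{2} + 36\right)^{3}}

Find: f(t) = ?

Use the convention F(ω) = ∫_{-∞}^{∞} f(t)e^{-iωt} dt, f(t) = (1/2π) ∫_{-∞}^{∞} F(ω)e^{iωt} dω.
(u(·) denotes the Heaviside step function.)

f(t) = 9 t^{2} e^{- 5 t} \sin{\left(6 t \right)} u\left(t\right)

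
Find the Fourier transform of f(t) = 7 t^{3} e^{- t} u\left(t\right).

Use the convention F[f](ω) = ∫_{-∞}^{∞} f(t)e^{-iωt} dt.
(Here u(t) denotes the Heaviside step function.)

F(ω) = \frac{42}{\left(i \omega + 1\right)^{4}}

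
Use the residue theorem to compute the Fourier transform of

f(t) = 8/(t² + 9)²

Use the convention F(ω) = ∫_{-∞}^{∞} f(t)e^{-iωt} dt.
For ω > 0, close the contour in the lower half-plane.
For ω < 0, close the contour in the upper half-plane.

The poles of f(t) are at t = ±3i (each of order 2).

Let g(z) = f(z)e^{-iωz}; for large |z| the factor e^{-iωz} decays in the lower half-plane when ω > 0 and in the upper half-plane when ω < 0.

Case ω > 0 (lower half-plane, clockwise contour ⇒ F(ω) = -2πi·ΣRes):
  Res_{z = - 3 i} g(z) = \frac{2 i \left(3 \omega + 1\right) e^{- 3 \omega}}{27} (pole of order 2)
  F(ω) = -2πi·ΣRes = \frac{4 \pi \left(3 \omega + 1\right) e^{- 3 \omega}}{27}

Case ω < 0 (upper half-plane, counterclockwise contour ⇒ F(ω) = +2πi·ΣRes):
  Res_{z = 3 i} g(z) = \frac{2 i \left(3 \omega - 1\right) e^{3 \omega}}{27} (pole of order 2)
  F(ω) = 2πi·ΣRes = \frac{4 \pi \left(1 - 3 \omega\right) e^{3 \omega}}{27}

Both cases combine into a single formula in |ω|:

F(ω) = \frac{4 \pi \left(3 \left|{\omega}\right| + 1\right) e^{- 3 \left|{\omega}\right|}}{27}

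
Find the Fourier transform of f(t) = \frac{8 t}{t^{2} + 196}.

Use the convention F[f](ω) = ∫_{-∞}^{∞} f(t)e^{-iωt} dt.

F(ω) = - 8 i \pi e^{- 14 \left|{\omega}\right|} \operatorname{sign}{\left(\omega \right)}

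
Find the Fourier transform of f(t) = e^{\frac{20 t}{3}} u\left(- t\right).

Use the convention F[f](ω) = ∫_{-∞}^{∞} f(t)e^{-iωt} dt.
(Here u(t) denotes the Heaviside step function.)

F(ω) = - \frac{3}{3 i \omega - 20}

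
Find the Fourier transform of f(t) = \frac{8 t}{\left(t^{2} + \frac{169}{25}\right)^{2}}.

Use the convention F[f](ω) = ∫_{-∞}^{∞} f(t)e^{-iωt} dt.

F(ω) = - \frac{20 i \pi \omega e^{- \frac{13 \left|{\omega}\right|}{5}}}{13}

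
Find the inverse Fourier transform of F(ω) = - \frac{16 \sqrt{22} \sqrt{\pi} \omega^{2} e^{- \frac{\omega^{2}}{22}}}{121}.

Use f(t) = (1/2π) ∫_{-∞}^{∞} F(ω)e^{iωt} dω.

f(t) = 8 \left(22 t^{2} - 2\right) e^{- \frac{11 t^{2}}{2}}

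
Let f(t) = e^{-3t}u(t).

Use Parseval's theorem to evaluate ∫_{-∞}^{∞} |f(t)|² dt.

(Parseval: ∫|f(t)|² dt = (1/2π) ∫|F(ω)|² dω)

∫|f(t)|² dt = \frac{1}{6}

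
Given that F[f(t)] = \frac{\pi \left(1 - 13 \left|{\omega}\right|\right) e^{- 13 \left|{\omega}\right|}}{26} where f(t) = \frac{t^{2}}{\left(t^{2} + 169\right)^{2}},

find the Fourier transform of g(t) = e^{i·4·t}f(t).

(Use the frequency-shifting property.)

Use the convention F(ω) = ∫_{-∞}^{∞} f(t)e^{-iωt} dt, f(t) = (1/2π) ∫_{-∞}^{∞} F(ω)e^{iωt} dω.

F[g](ω) = \frac{\pi \left(1 - 13 \left|{\omega - 4}\right|\right) e^{- 13 \left|{\omega - 4}\right|}}{26}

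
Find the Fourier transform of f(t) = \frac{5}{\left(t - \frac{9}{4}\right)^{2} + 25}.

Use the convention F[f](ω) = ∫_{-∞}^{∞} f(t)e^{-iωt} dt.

F(ω) = \pi e^{- \frac{9 i \omega}{4} - 5 \left|{\omega}\right|}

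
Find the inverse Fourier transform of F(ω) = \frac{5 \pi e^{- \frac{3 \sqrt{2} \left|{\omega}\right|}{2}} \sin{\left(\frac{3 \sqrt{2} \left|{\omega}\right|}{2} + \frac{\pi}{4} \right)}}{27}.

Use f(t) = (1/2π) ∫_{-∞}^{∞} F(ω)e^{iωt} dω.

f(t) = \frac{5}{t^{4} + 81}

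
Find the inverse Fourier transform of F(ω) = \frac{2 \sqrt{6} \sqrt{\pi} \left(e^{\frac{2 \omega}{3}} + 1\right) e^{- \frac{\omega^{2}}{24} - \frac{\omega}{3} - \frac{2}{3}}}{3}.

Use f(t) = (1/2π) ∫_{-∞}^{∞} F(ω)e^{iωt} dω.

f(t) = 8 e^{- 6 t^{2}} \cos{\left(4 t \right)}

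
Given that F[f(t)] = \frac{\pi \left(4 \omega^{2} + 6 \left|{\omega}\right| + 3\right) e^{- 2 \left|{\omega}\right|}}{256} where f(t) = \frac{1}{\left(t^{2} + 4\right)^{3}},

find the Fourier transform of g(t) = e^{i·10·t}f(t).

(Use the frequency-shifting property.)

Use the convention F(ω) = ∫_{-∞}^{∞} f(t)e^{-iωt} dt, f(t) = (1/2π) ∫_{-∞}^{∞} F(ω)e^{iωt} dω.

F[g](ω) = \frac{\pi \left(4 \left(\omega - 10\right)^{2} + 6 \left|{\omega - 10}\right| + 3\right) e^{- 2 \left|{\omega - 10}\right|}}{256}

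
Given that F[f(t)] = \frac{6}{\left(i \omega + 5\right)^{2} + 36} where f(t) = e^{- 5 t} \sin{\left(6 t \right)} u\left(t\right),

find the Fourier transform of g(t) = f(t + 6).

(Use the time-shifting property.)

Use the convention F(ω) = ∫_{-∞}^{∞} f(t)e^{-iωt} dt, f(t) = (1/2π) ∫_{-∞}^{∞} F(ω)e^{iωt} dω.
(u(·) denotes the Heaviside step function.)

F[g](ω) = \frac{6 e^{6 i \omega}}{\left(i \omega + 5\right)^{2} + 36}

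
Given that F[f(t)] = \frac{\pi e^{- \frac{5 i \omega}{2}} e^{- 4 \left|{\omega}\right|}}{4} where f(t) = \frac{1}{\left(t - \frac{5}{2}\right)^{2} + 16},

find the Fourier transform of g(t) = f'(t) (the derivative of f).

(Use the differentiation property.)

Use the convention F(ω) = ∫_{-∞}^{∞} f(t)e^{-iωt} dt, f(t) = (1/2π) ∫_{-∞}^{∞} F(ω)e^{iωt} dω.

F[g](ω) = \frac{i \pi \omega e^{- \frac{5 i \omega}{2} - 4 \left|{\omega}\right|}}{4}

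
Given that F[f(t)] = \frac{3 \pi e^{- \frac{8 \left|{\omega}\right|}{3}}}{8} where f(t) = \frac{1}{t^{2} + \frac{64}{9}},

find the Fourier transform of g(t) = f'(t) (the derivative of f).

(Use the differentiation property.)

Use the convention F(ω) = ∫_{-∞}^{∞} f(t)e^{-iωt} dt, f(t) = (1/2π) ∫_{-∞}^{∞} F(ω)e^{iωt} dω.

F[g](ω) = \frac{3 i \pi \omega e^{- \frac{8 \left|{\omega}\right|}{3}}}{8}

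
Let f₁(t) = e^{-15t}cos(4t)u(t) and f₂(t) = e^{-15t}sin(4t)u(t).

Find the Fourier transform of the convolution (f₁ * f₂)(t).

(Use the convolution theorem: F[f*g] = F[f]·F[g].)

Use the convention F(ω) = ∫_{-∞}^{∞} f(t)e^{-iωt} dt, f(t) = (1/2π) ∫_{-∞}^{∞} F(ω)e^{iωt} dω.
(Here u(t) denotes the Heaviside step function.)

F[f₁*f₂](ω) = \frac{4 \left(i \omega + 15\right)}{\left(\left(i \omega + 15\right)^{2} + 16\right)^{2}}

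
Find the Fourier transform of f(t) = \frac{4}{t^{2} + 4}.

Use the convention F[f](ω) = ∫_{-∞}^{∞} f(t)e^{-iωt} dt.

F(ω) = 2 \pi e^{- 2 \left|{\omega}\right|}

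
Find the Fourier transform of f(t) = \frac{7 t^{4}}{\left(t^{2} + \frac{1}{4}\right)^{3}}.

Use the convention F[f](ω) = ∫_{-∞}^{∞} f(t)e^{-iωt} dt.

F(ω) = \frac{7 \pi \left(\omega^{2} - 10 \left|{\omega}\right| + 12\right) e^{- \frac{\left|{\omega}\right|}{2}}}{16}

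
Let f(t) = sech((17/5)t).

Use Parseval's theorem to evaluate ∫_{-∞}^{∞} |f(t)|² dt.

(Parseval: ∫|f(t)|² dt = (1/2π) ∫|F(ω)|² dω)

∫|f(t)|² dt = \frac{10}{17}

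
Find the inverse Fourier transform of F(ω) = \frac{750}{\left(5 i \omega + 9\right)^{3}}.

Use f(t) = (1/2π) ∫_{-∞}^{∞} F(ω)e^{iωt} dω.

f(t) = 3 t^{2} e^{- \frac{9 t}{5}} u\left(t\right)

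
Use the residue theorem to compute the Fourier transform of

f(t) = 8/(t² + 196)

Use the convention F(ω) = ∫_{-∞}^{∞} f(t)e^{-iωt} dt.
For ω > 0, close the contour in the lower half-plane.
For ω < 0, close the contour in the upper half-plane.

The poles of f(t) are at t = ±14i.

Let g(z) = f(z)e^{-iωz}; for large |z| the factor e^{-iωz} decays in the lower half-plane when ω > 0 and in the upper half-plane when ω < 0.

Case ω > 0 (lower half-plane, clockwise contour ⇒ F(ω) = -2πi·ΣRes):
  Res_{z = - 14 i} g(z) = \frac{2 i e^{- 14 \omega}}{7}
  F(ω) = -2πi·ΣRes = \frac{4 \pi e^{- 14 \omega}}{7}

Case ω < 0 (upper half-plane, counterclockwise contour ⇒ F(ω) = +2πi·ΣRes):
  Res_{z = 14 i} g(z) = - \frac{2 i e^{14 \omega}}{7}
  F(ω) = 2πi·ΣRes = \frac{4 \pi e^{14 \omega}}{7}

Both cases combine into a single formula in |ω|:

F(ω) = \frac{4 \pi e^{- 14 \left|{\omega}\right|}}{7}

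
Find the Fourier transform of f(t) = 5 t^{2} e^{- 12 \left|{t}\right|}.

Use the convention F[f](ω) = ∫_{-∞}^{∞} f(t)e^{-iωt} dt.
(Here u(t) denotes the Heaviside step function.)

F(ω) = \frac{720 \left(48 - \omega^{2}\right)}{\left(\omega^{2} + 144\right)^{3}}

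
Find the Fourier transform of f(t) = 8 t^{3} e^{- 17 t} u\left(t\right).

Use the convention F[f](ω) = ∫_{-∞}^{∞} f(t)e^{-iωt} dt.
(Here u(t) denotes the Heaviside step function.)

F(ω) = \frac{48}{\left(i \omega + 17\right)^{4}}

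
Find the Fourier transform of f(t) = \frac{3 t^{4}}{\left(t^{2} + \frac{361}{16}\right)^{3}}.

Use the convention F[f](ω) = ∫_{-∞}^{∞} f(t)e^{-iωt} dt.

F(ω) = \frac{3 \pi \left(361 \omega^{2} - 380 \left|{\omega}\right| + 48\right) e^{- \frac{19 \left|{\omega}\right|}{4}}}{608}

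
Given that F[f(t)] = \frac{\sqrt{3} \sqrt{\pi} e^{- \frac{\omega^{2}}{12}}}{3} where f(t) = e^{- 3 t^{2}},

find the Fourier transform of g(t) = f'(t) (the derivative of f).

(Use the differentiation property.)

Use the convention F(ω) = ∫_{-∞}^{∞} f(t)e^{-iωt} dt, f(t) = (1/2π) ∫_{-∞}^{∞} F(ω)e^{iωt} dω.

F[g](ω) = \frac{\sqrt{3} i \sqrt{\pi} \omega e^{- \frac{\omega^{2}}{12}}}{3}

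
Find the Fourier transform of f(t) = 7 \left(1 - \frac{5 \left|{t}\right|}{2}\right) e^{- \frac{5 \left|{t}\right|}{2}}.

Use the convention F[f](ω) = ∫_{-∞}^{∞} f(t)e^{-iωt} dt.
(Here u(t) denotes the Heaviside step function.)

F(ω) = \frac{1120 \omega^{2}}{\left(4 \omega^{2} + 25\right)^{2}}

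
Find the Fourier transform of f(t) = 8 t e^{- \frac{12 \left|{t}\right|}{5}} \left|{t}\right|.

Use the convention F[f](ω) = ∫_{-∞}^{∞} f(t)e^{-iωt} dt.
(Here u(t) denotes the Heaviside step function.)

F(ω) = \frac{20000 i \omega \left(25 \omega^{2} - 432\right)}{\left(25 \omega^{2} + 144\right)^{3}}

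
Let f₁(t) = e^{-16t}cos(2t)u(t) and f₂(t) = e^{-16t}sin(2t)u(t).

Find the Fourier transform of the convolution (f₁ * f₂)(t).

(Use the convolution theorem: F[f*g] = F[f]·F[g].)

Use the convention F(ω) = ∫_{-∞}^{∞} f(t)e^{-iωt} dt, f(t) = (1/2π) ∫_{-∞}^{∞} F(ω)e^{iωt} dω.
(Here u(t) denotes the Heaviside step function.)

F[f₁*f₂](ω) = \frac{2 \left(i \omega + 16\right)}{\left(\left(i \omega + 16\right)^{2} + 4\right)^{2}}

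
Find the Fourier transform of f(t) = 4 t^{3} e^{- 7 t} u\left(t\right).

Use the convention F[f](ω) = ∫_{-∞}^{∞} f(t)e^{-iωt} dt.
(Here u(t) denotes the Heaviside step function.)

F(ω) = \frac{24}{\left(i \omega + 7\right)^{4}}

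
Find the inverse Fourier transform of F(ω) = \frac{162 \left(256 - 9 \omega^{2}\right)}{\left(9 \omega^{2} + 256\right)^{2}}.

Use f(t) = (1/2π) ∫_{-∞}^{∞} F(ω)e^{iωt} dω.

f(t) = 9 e^{- \frac{16 \left|{t}\right|}{3}} \left|{t}\right|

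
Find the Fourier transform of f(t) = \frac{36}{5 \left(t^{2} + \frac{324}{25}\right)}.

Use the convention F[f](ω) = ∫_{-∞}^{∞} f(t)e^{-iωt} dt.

F(ω) = 2 \pi e^{- \frac{18 \left|{\omega}\right|}{5}}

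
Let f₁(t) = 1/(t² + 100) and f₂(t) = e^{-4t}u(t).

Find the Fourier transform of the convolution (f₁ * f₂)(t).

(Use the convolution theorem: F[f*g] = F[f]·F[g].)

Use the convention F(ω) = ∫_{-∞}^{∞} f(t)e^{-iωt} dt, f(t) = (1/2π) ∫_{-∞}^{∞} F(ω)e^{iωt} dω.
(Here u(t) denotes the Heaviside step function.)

F[f₁*f₂](ω) = \frac{\pi e^{- 10 \left|{\omega}\right|}}{10 \left(i \omega + 4\right)}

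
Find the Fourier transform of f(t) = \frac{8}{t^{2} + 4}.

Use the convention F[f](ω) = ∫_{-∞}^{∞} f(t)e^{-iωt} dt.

F(ω) = 4 \pi e^{- 2 \left|{\omega}\right|}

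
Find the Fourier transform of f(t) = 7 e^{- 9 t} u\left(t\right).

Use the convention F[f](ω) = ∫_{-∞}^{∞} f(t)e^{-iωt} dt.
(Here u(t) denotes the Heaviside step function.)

F(ω) = \frac{7}{i \omega + 9}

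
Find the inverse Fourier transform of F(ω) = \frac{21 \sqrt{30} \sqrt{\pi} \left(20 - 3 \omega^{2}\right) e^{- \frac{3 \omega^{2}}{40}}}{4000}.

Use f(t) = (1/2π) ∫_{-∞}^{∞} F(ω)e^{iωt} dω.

f(t) = 7 t^{2} e^{- \frac{10 t^{2}}{3}}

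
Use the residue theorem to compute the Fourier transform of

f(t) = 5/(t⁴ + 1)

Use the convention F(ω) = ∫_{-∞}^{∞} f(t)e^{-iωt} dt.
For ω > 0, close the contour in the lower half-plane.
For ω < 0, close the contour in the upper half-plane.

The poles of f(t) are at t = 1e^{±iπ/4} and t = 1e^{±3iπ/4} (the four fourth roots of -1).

Let g(z) = f(z)e^{-iωz}; for large |z| the factor e^{-iωz} decays in the lower half-plane when ω > 0 and in the upper half-plane when ω < 0.

Case ω > 0 (lower half-plane, clockwise contour ⇒ F(ω) = -2πi·ΣRes):
  Res_{z = - \frac{\sqrt{2}}{2} - \frac{\sqrt{2} i}{2}} g(z) = \frac{5 \sqrt{2} i \left(1 - i\right) e^{\frac{\sqrt{2} \omega \left(-1 + i\right)}{2}}}{8}
  Res_{z = \frac{\sqrt{2}}{2} - \frac{\sqrt{2} i}{2}} g(z) = \frac{5 \sqrt{2} i \left(1 + i\right) e^{- \frac{\sqrt{2} \omega \left(1 + i\right)}{2}}}{8}
  F(ω) = -2πi·ΣRes = \frac{5 \sqrt{2} \pi \left(1 - i\right) \left(e^{\sqrt{2} i \omega} + i\right) e^{- \frac{\sqrt{2} \omega \left(1 + i\right)}{2}}}{4} = 5 \pi e^{- \frac{\sqrt{2} \omega}{2}} \sin{\left(\frac{\sqrt{2} \omega}{2} + \frac{\pi}{4} \right)}

Case ω < 0 (upper half-plane, counterclockwise contour ⇒ F(ω) = +2πi·ΣRes):
  Res_{z = \frac{\sqrt{2}}{2} + \frac{\sqrt{2} i}{2}} g(z) = \frac{5 \sqrt{2} i \left(-1 + i\right) e^{\frac{\sqrt{2} \omega \left(1 - i\right)}{2}}}{8}
  Res_{z = - \frac{\sqrt{2}}{2} + \frac{\sqrt{2} i}{2}} g(z) = \frac{5 \sqrt{2} \left(1 - i\right) e^{\frac{\sqrt{2} \omega \left(1 + i\right)}{2}}}{8}
  F(ω) = 2πi·ΣRes = - \frac{5 \sqrt{2} i \pi \left(i \left(1 - i\right) e^{\frac{\sqrt{2} \omega \left(1 - i\right)}{2}} - \left(1 - i\right) e^{\frac{\sqrt{2} \omega \left(1 + i\right)}{2}}\right)}{4} = 5 \pi e^{\frac{\sqrt{2} \omega}{2}} \cos{\left(\frac{\sqrt{2} \omega}{2} + \frac{\pi}{4} \right)}

Both cases combine into a single formula in |ω|:

F(ω) = 5 \pi e^{- \frac{\sqrt{2} \left|{\omega}\right|}{2}} \sin{\left(\frac{\sqrt{2} \left|{\omega}\right|}{2} + \frac{\pi}{4} \right)}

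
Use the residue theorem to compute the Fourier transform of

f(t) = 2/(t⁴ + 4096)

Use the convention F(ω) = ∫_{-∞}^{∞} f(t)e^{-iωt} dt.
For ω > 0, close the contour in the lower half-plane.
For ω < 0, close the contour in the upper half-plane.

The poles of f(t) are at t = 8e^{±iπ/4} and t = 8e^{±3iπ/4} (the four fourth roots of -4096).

Let g(z) = f(z)e^{-iωz}; for large |z| the factor e^{-iωz} decays in the lower half-plane when ω > 0 and in the upper half-plane when ω < 0.

Case ω > 0 (lower half-plane, clockwise contour ⇒ F(ω) = -2πi·ΣRes):
  Res_{z = - 4 \sqrt{2} - 4 \sqrt{2} i} g(z) = \frac{\sqrt{2} i \left(1 - i\right) e^{4 \sqrt{2} \omega \left(-1 + i\right)}}{2048}
  Res_{z = 4 \sqrt{2} - 4 \sqrt{2} i} g(z) = \frac{\sqrt{2} i \left(1 + i\right) e^{- 4 \sqrt{2} \omega \left(1 + i\right)}}{2048}
  F(ω) = -2πi·ΣRes = \frac{\sqrt{2} \pi \left(1 - i\right) \left(e^{8 \sqrt{2} i \omega} + i\right) e^{- 4 \sqrt{2} \omega \left(1 + i\right)}}{1024} = \frac{\sqrt{2} \pi \left(\sin{\left(4 \sqrt{2} \omega \right)} + \cos{\left(4 \sqrt{2} \omega \right)}\right) e^{- 4 \sqrt{2} \omega}}{512}

Case ω < 0 (upper half-plane, counterclockwise contour ⇒ F(ω) = +2πi·ΣRes):
  Res_{z = 4 \sqrt{2} + 4 \sqrt{2} i} g(z) = \frac{\sqrt{2} i \left(-1 + i\right) e^{4 \sqrt{2} \omega \left(1 - i\right)}}{2048}
  Res_{z = - 4 \sqrt{2} + 4 \sqrt{2} i} g(z) = \frac{\sqrt{2} \left(1 - i\right) e^{4 \sqrt{2} \omega \left(1 + i\right)}}{2048}
  F(ω) = 2πi·ΣRes = - \frac{\sqrt{2} i \pi \left(i \left(1 - i\right) e^{4 \sqrt{2} \omega \left(1 - i\right)} - \left(1 - i\right) e^{4 \sqrt{2} \omega \left(1 + i\right)}\right)}{1024} = \frac{\sqrt{2} \pi \left(- \sin{\left(4 \sqrt{2} \omega \right)} + \cos{\left(4 \sqrt{2} \omega \right)}\right) e^{4 \sqrt{2} \omega}}{512}

Both cases combine into a single formula in |ω|:

F(ω) = \frac{\sqrt{2} \pi \left(\sin{\left(4 \sqrt{2} \left|{\omega}\right| \right)} + \cos{\left(4 \sqrt{2} \left|{\omega}\right| \right)}\right) e^{- 4 \sqrt{2} \left|{\omega}\right|}}{512}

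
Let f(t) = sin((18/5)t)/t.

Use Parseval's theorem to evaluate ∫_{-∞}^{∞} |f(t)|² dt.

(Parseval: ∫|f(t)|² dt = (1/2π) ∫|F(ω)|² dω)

∫|f(t)|² dt = \frac{18 \pi}{5}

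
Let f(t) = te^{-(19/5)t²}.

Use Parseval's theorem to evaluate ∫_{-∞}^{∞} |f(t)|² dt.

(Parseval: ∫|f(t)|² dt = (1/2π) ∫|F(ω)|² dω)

∫|f(t)|² dt = \frac{5 \sqrt{190} \sqrt{\pi}}{2888}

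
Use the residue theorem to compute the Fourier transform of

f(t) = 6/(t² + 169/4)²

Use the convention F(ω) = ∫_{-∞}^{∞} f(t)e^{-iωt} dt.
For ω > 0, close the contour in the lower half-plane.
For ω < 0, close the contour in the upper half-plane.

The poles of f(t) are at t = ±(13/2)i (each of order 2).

Let g(z) = f(z)e^{-iωz}; for large |z| the factor e^{-iωz} decays in the lower half-plane when ω > 0 and in the upper half-plane when ω < 0.

Case ω > 0 (lower half-plane, clockwise contour ⇒ F(ω) = -2πi·ΣRes):
  Res_{z = - \frac{13 i}{2}} g(z) = \frac{6 i \left(13 \omega + 2\right) e^{- \frac{13 \omega}{2}}}{2197} (pole of order 2)
  F(ω) = -2πi·ΣRes = \frac{12 \pi \left(13 \omega + 2\right) e^{- \frac{13 \omega}{2}}}{2197}

Case ω < 0 (upper half-plane, counterclockwise contour ⇒ F(ω) = +2πi·ΣRes):
  Res_{z = \frac{13 i}{2}} g(z) = \frac{6 i \left(13 \omega - 2\right) e^{\frac{13 \omega}{2}}}{2197} (pole of order 2)
  F(ω) = 2πi·ΣRes = \frac{12 \pi \left(2 - 13 \omega\right) e^{\frac{13 \omega}{2}}}{2197}

Both cases combine into a single formula in |ω|:

F(ω) = \frac{12 \pi \left(13 \left|{\omega}\right| + 2\right) e^{- \frac{13 \left|{\omega}\right|}{2}}}{2197}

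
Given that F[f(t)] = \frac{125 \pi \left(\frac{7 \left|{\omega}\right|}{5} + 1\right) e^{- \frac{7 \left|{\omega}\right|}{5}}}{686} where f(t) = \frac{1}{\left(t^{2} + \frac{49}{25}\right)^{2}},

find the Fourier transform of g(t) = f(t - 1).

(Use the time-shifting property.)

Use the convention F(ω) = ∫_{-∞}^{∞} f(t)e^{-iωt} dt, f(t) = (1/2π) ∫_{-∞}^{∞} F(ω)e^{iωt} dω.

F[g](ω) = \frac{25 \pi \left(7 \left|{\omega}\right| + 5\right) e^{- i \omega - \frac{7 \left|{\omega}\right|}{5}}}{686}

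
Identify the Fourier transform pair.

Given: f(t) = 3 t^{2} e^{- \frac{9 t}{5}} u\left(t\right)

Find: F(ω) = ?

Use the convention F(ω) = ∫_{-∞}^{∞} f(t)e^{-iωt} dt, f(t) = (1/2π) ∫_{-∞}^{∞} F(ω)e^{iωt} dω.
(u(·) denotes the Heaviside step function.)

F(ω) = \frac{750}{\left(5 i \omega + 9\right)^{3}}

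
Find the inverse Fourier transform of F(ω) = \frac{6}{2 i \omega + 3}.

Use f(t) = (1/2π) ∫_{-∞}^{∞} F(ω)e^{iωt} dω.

f(t) = 3 e^{- \frac{3 t}{2}} u\left(t\right)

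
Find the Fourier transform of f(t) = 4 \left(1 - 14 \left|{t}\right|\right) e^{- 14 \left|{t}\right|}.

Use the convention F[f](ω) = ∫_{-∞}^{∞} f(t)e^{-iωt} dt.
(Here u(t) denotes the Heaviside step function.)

F(ω) = \frac{224 \omega^{2}}{\left(\omega^{2} + 196\right)^{2}}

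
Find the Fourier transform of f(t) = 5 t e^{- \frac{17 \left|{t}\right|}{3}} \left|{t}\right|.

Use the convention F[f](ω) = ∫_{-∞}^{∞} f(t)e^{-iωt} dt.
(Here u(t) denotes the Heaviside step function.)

F(ω) = \frac{4860 i \omega \left(3 \omega^{2} - 289\right)}{\left(9 \omega^{2} + 289\right)^{3}}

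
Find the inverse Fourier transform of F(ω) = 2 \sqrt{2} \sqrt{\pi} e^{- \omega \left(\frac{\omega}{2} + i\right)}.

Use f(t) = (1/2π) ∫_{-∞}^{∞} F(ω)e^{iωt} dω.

f(t) = 2 e^{- \frac{\left(t - 1\right)^{2}}{2}}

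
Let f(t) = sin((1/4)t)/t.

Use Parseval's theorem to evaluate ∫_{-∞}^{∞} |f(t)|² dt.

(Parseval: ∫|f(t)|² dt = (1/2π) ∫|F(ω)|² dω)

∫|f(t)|² dt = \frac{\pi}{4}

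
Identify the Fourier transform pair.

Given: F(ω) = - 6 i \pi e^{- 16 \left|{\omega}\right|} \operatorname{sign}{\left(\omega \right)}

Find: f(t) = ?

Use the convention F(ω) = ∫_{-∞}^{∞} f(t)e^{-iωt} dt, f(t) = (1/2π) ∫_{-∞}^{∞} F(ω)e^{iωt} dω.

f(t) = \frac{6 t}{t^{2} + 256}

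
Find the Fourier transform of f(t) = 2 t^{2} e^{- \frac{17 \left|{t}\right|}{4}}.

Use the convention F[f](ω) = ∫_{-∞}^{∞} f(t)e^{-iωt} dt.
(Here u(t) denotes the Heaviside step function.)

F(ω) = \frac{8704 \left(289 - 48 \omega^{2}\right)}{\left(16 \omega^{2} + 289\right)^{3}}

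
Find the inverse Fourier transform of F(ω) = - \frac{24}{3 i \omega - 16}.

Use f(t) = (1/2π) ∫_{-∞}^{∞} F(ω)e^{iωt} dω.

f(t) = 8 e^{\frac{16 t}{3}} u\left(- t\right)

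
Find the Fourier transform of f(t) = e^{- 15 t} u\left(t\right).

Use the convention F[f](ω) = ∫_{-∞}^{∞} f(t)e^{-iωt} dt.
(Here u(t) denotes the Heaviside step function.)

F(ω) = \frac{1}{i \omega + 15}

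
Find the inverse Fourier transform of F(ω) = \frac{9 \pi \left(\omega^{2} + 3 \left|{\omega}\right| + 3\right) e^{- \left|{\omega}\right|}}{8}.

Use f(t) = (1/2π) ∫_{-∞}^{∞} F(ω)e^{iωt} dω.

f(t) = \frac{9}{\left(t^{2} + 1\right)^{3}}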